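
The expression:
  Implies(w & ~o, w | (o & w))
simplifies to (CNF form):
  True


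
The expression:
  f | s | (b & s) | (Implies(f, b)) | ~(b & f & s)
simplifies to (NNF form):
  True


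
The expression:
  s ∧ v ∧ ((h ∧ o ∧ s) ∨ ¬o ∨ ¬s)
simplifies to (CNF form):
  s ∧ v ∧ (h ∨ ¬o)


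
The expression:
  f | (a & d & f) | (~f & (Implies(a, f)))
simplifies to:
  f | ~a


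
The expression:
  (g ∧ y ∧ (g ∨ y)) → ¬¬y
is always true.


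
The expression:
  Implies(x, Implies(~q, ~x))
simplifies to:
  q | ~x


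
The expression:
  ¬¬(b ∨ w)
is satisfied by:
  {b: True, w: True}
  {b: True, w: False}
  {w: True, b: False}


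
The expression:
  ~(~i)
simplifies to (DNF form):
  i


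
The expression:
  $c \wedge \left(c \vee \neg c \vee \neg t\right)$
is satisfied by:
  {c: True}


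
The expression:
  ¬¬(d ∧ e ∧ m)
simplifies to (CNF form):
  d ∧ e ∧ m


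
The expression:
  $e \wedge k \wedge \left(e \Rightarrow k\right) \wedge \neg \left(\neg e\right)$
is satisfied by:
  {e: True, k: True}


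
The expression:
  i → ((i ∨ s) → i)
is always true.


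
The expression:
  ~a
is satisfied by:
  {a: False}


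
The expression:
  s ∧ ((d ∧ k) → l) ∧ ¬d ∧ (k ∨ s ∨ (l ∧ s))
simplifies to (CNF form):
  s ∧ ¬d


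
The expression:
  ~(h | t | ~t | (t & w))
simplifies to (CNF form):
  False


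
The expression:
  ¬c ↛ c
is always true.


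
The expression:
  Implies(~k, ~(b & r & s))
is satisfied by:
  {k: True, s: False, b: False, r: False}
  {r: False, s: False, k: False, b: False}
  {r: True, k: True, s: False, b: False}
  {r: True, s: False, k: False, b: False}
  {b: True, k: True, r: False, s: False}
  {b: True, r: False, s: False, k: False}
  {b: True, r: True, k: True, s: False}
  {b: True, r: True, s: False, k: False}
  {k: True, s: True, b: False, r: False}
  {s: True, b: False, k: False, r: False}
  {r: True, s: True, k: True, b: False}
  {r: True, s: True, b: False, k: False}
  {k: True, s: True, b: True, r: False}
  {s: True, b: True, r: False, k: False}
  {r: True, s: True, b: True, k: True}


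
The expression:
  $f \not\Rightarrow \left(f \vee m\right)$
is never true.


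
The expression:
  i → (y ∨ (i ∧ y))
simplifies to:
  y ∨ ¬i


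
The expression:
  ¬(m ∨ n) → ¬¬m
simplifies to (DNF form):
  m ∨ n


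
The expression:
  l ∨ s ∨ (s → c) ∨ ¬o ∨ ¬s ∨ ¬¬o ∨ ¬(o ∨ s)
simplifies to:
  True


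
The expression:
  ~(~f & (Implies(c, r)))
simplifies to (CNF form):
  (c | f) & (f | ~r)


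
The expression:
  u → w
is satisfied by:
  {w: True, u: False}
  {u: False, w: False}
  {u: True, w: True}


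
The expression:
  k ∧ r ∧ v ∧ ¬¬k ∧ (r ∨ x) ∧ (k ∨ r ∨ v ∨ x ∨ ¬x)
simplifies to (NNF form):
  k ∧ r ∧ v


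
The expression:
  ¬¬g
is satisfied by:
  {g: True}


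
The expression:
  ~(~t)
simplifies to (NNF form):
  t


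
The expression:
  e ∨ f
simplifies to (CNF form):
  e ∨ f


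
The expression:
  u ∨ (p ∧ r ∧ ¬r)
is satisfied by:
  {u: True}


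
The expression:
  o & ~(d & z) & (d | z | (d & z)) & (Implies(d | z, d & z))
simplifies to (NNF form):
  False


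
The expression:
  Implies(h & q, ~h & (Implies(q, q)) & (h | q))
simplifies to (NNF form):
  ~h | ~q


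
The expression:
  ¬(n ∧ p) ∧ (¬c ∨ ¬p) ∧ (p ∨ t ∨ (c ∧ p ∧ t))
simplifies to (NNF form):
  (p ∨ t) ∧ (¬c ∨ ¬p) ∧ (¬n ∨ ¬p)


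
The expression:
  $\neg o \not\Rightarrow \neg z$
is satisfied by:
  {z: True, o: False}


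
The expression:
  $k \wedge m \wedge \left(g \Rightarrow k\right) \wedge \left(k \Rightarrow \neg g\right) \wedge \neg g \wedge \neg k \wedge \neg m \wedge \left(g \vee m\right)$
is never true.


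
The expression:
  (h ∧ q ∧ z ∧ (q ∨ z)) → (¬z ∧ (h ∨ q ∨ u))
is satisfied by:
  {h: False, q: False, z: False}
  {z: True, h: False, q: False}
  {q: True, h: False, z: False}
  {z: True, q: True, h: False}
  {h: True, z: False, q: False}
  {z: True, h: True, q: False}
  {q: True, h: True, z: False}


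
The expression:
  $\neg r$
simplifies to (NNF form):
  $\neg r$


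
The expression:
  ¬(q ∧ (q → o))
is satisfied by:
  {o: False, q: False}
  {q: True, o: False}
  {o: True, q: False}


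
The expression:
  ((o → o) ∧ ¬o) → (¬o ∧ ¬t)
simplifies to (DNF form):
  o ∨ ¬t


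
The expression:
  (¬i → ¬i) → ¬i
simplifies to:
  ¬i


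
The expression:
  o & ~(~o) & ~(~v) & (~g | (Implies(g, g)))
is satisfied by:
  {o: True, v: True}


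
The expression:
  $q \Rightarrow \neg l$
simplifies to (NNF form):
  $\neg l \vee \neg q$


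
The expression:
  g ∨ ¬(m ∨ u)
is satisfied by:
  {g: True, m: False, u: False}
  {g: True, u: True, m: False}
  {g: True, m: True, u: False}
  {g: True, u: True, m: True}
  {u: False, m: False, g: False}


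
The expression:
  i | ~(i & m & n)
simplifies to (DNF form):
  True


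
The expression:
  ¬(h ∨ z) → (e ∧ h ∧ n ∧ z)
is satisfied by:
  {z: True, h: True}
  {z: True, h: False}
  {h: True, z: False}


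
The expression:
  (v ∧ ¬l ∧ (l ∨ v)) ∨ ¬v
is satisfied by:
  {l: False, v: False}
  {v: True, l: False}
  {l: True, v: False}


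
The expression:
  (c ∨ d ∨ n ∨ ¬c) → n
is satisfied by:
  {n: True}


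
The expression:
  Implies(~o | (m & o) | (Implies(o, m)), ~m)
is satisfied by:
  {m: False}


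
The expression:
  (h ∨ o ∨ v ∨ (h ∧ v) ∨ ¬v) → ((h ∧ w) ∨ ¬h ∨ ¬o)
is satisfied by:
  {w: True, h: False, o: False}
  {h: False, o: False, w: False}
  {o: True, w: True, h: False}
  {o: True, h: False, w: False}
  {w: True, h: True, o: False}
  {h: True, w: False, o: False}
  {o: True, h: True, w: True}


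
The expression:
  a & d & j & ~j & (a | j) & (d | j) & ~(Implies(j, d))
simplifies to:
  False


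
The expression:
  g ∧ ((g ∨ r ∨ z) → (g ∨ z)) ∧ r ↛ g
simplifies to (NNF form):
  False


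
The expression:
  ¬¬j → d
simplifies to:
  d ∨ ¬j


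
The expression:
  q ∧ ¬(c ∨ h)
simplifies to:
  q ∧ ¬c ∧ ¬h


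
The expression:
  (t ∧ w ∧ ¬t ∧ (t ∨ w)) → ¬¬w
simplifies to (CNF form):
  True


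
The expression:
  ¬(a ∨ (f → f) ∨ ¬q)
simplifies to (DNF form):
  False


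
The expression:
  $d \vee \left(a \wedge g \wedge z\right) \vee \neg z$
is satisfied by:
  {a: True, d: True, g: True, z: False}
  {a: True, d: True, g: False, z: False}
  {d: True, g: True, z: False, a: False}
  {d: True, g: False, z: False, a: False}
  {a: True, g: True, z: False, d: False}
  {a: True, g: False, z: False, d: False}
  {g: True, a: False, z: False, d: False}
  {g: False, a: False, z: False, d: False}
  {a: True, d: True, z: True, g: True}
  {a: True, d: True, z: True, g: False}
  {d: True, z: True, g: True, a: False}
  {d: True, z: True, g: False, a: False}
  {a: True, z: True, g: True, d: False}


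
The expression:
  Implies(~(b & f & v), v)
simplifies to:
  v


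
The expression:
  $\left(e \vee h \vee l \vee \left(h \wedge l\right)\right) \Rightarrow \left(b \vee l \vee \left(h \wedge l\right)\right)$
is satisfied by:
  {b: True, l: True, h: False, e: False}
  {b: True, l: True, e: True, h: False}
  {b: True, l: True, h: True, e: False}
  {b: True, l: True, e: True, h: True}
  {b: True, h: False, e: False, l: False}
  {b: True, e: True, h: False, l: False}
  {b: True, h: True, e: False, l: False}
  {b: True, e: True, h: True, l: False}
  {l: True, h: False, e: False, b: False}
  {e: True, l: True, h: False, b: False}
  {l: True, h: True, e: False, b: False}
  {e: True, l: True, h: True, b: False}
  {l: False, h: False, e: False, b: False}


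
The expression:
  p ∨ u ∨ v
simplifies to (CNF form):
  p ∨ u ∨ v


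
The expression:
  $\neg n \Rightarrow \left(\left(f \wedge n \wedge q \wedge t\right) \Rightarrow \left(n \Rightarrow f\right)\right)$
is always true.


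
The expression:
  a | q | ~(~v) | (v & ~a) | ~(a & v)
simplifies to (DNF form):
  True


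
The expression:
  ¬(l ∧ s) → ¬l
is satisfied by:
  {s: True, l: False}
  {l: False, s: False}
  {l: True, s: True}


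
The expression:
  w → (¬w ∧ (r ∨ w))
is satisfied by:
  {w: False}


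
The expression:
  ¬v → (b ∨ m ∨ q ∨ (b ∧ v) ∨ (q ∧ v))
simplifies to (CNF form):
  b ∨ m ∨ q ∨ v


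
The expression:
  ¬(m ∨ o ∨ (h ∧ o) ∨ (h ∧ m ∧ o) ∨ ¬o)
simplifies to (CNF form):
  False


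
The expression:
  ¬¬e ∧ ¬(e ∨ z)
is never true.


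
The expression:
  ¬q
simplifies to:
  ¬q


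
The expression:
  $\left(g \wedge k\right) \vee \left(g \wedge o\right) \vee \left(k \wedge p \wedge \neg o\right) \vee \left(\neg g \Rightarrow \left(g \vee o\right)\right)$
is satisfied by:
  {k: True, o: True, g: True, p: True}
  {k: True, o: True, g: True, p: False}
  {o: True, g: True, p: True, k: False}
  {o: True, g: True, p: False, k: False}
  {k: True, o: True, p: True, g: False}
  {k: True, o: True, p: False, g: False}
  {o: True, p: True, g: False, k: False}
  {o: True, p: False, g: False, k: False}
  {k: True, g: True, p: True, o: False}
  {k: True, g: True, p: False, o: False}
  {g: True, p: True, o: False, k: False}
  {g: True, o: False, p: False, k: False}
  {k: True, p: True, o: False, g: False}


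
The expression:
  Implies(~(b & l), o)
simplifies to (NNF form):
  o | (b & l)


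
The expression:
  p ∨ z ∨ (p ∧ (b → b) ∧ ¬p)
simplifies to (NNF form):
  p ∨ z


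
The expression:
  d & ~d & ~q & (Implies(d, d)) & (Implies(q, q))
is never true.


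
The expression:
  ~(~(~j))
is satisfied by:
  {j: False}


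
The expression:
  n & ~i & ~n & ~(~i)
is never true.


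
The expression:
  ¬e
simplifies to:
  ¬e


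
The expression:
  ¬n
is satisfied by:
  {n: False}


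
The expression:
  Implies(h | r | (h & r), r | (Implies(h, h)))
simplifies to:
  True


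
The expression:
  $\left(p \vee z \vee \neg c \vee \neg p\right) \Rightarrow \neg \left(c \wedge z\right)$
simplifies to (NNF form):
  $\neg c \vee \neg z$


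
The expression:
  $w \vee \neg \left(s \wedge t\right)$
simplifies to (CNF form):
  $w \vee \neg s \vee \neg t$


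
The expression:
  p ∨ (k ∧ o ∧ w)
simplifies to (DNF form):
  p ∨ (k ∧ o ∧ w)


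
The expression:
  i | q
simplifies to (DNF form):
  i | q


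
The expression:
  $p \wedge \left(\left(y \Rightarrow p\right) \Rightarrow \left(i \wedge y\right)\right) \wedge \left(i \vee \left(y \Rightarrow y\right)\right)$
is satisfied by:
  {i: True, p: True, y: True}


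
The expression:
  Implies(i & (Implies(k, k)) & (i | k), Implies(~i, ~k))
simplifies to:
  True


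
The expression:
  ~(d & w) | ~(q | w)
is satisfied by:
  {w: False, d: False}
  {d: True, w: False}
  {w: True, d: False}


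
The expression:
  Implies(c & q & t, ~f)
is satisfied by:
  {c: False, t: False, q: False, f: False}
  {f: True, c: False, t: False, q: False}
  {q: True, c: False, t: False, f: False}
  {f: True, q: True, c: False, t: False}
  {t: True, f: False, c: False, q: False}
  {f: True, t: True, c: False, q: False}
  {q: True, t: True, f: False, c: False}
  {f: True, q: True, t: True, c: False}
  {c: True, q: False, t: False, f: False}
  {f: True, c: True, q: False, t: False}
  {q: True, c: True, f: False, t: False}
  {f: True, q: True, c: True, t: False}
  {t: True, c: True, q: False, f: False}
  {f: True, t: True, c: True, q: False}
  {q: True, t: True, c: True, f: False}


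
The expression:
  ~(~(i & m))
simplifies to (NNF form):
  i & m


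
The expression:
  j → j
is always true.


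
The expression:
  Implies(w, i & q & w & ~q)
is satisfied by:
  {w: False}


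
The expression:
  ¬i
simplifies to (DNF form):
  ¬i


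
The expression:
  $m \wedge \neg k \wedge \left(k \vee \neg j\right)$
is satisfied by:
  {m: True, k: False, j: False}


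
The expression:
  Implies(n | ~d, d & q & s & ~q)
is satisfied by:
  {d: True, n: False}


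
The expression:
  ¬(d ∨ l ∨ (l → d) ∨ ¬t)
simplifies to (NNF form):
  False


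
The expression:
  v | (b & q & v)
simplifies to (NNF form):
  v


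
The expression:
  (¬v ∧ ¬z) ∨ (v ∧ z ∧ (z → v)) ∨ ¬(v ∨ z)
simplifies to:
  (v ∧ z) ∨ (¬v ∧ ¬z)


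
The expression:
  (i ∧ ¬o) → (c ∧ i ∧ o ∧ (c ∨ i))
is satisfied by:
  {o: True, i: False}
  {i: False, o: False}
  {i: True, o: True}


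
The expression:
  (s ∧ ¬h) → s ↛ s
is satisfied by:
  {h: True, s: False}
  {s: False, h: False}
  {s: True, h: True}


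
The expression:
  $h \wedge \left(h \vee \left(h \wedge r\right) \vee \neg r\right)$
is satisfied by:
  {h: True}


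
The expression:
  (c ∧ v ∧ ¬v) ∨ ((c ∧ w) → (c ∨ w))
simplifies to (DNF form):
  True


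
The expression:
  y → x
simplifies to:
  x ∨ ¬y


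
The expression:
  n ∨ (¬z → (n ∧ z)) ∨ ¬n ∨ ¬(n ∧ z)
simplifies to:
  True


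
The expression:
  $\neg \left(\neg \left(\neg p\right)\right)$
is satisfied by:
  {p: False}


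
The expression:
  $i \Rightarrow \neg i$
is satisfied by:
  {i: False}


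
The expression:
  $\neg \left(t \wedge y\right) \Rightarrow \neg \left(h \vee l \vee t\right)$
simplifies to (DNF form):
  $\left(t \wedge y\right) \vee \left(t \wedge \neg t\right) \vee \left(t \wedge y \wedge \neg h\right) \vee \left(t \wedge y \wedge \neg l\right) \vee \left(t \wedge \neg h \wedge \neg t\right) \vee \left(t \wedge \neg l \wedge \neg t\right) \vee \left(y \wedge \neg h \wedge \neg l\right) \vee \left(\neg h \wedge \neg l \wedge \neg t\right)$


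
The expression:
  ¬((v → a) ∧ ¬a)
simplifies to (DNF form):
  a ∨ v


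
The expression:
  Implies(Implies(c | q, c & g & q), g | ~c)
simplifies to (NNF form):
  True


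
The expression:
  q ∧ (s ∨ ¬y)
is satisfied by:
  {s: True, q: True, y: False}
  {q: True, y: False, s: False}
  {y: True, s: True, q: True}


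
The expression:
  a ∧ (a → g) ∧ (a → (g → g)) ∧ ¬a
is never true.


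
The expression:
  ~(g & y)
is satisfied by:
  {g: False, y: False}
  {y: True, g: False}
  {g: True, y: False}


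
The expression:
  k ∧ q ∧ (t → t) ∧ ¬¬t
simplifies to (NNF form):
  k ∧ q ∧ t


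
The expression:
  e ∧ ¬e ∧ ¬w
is never true.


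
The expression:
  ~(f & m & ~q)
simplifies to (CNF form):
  q | ~f | ~m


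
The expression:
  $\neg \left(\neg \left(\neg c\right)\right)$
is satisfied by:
  {c: False}


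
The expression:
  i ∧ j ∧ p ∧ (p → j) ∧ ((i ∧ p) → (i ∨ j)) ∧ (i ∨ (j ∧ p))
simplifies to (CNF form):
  i ∧ j ∧ p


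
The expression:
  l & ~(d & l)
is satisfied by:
  {l: True, d: False}


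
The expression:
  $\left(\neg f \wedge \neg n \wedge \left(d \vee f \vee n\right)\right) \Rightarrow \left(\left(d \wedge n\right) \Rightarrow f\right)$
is always true.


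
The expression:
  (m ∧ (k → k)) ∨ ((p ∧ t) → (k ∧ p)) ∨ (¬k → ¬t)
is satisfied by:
  {k: True, m: True, p: False, t: False}
  {k: True, p: False, t: False, m: False}
  {m: True, p: False, t: False, k: False}
  {m: False, p: False, t: False, k: False}
  {k: True, t: True, m: True, p: False}
  {k: True, t: True, m: False, p: False}
  {t: True, m: True, k: False, p: False}
  {t: True, k: False, p: False, m: False}
  {m: True, k: True, p: True, t: False}
  {k: True, p: True, m: False, t: False}
  {m: True, p: True, k: False, t: False}
  {p: True, k: False, t: False, m: False}
  {k: True, t: True, p: True, m: True}
  {k: True, t: True, p: True, m: False}
  {t: True, p: True, m: True, k: False}


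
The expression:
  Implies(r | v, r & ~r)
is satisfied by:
  {v: False, r: False}


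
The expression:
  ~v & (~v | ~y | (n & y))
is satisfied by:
  {v: False}


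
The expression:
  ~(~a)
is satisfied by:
  {a: True}


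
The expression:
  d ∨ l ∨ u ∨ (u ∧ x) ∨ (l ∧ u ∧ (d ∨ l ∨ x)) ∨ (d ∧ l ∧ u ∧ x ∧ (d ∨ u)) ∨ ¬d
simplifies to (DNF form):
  True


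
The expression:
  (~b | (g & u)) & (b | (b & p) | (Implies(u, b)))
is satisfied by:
  {g: True, b: False, u: False}
  {b: False, u: False, g: False}
  {g: True, u: True, b: True}


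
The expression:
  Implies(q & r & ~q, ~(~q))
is always true.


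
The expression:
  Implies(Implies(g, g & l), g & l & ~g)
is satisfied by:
  {g: True, l: False}


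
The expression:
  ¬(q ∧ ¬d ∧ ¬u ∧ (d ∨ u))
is always true.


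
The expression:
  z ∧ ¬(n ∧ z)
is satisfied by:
  {z: True, n: False}


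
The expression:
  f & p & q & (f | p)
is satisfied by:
  {f: True, p: True, q: True}


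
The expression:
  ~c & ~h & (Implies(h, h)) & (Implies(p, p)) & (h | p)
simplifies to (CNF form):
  p & ~c & ~h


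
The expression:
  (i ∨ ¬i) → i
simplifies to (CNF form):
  i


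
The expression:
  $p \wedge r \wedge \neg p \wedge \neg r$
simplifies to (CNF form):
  $\text{False}$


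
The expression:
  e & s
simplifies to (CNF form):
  e & s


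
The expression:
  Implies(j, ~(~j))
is always true.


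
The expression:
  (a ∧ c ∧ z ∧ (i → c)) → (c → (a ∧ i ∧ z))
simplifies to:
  i ∨ ¬a ∨ ¬c ∨ ¬z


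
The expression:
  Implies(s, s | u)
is always true.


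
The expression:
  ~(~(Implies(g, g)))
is always true.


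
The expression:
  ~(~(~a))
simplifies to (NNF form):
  ~a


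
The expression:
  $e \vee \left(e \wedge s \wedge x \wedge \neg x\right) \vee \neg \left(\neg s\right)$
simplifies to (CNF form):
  $e \vee s$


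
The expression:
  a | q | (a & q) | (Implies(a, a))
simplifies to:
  True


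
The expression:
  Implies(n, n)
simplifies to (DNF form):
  True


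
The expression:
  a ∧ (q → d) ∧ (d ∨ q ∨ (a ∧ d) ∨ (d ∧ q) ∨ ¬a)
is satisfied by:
  {a: True, d: True}


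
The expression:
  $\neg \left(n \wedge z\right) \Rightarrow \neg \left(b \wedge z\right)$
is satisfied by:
  {n: True, z: False, b: False}
  {z: False, b: False, n: False}
  {n: True, b: True, z: False}
  {b: True, z: False, n: False}
  {n: True, z: True, b: False}
  {z: True, n: False, b: False}
  {n: True, b: True, z: True}


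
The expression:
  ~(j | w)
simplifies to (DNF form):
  ~j & ~w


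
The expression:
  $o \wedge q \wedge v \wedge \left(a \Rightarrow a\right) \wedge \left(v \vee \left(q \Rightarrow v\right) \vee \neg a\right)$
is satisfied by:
  {o: True, q: True, v: True}


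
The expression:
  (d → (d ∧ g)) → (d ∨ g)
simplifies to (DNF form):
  d ∨ g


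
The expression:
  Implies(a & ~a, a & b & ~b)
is always true.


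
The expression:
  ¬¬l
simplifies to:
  l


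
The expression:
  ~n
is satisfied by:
  {n: False}


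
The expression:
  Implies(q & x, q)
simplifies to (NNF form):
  True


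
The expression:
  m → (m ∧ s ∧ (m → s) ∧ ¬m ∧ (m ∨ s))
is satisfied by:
  {m: False}


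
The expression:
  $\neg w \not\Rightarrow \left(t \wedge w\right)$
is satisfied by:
  {w: False}


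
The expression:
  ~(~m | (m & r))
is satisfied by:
  {m: True, r: False}


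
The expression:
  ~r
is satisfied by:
  {r: False}


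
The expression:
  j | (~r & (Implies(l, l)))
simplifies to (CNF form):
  j | ~r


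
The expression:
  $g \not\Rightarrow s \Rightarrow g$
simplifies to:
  $\text{True}$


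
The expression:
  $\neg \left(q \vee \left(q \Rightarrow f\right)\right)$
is never true.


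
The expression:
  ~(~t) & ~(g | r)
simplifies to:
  t & ~g & ~r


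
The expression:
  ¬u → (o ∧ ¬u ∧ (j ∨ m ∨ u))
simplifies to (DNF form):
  u ∨ (j ∧ o) ∨ (m ∧ o)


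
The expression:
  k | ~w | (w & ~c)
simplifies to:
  k | ~c | ~w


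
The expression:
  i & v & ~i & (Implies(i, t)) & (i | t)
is never true.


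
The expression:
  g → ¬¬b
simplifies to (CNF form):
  b ∨ ¬g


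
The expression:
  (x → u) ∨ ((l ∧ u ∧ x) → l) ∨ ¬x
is always true.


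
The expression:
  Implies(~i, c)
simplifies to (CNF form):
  c | i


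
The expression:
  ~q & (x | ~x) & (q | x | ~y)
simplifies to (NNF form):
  ~q & (x | ~y)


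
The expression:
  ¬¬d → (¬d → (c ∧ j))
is always true.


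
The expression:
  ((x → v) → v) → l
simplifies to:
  l ∨ (¬v ∧ ¬x)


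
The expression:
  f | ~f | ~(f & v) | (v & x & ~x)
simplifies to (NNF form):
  True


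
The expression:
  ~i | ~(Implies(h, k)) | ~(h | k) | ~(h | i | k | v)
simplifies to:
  ~i | ~k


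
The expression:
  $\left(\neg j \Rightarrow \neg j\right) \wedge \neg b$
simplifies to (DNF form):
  $\neg b$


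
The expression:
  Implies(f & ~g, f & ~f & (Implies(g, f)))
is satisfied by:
  {g: True, f: False}
  {f: False, g: False}
  {f: True, g: True}


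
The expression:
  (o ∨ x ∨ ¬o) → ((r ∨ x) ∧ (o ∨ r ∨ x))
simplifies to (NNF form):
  r ∨ x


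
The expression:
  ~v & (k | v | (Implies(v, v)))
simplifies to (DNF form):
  ~v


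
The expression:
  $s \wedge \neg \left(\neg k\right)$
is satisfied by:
  {s: True, k: True}


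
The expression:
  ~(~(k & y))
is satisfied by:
  {y: True, k: True}


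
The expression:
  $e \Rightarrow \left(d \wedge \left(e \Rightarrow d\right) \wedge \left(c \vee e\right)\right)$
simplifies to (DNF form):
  $d \vee \neg e$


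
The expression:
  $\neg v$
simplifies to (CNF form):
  $\neg v$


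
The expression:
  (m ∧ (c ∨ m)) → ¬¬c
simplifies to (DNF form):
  c ∨ ¬m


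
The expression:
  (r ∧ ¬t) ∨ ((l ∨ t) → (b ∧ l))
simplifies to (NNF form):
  (b ∧ l) ∨ (r ∧ ¬t) ∨ (¬l ∧ ¬t)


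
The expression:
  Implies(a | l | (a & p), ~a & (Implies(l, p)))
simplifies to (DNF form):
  (p & ~a) | (~a & ~l)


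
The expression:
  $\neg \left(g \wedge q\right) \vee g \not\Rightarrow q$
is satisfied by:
  {g: False, q: False}
  {q: True, g: False}
  {g: True, q: False}


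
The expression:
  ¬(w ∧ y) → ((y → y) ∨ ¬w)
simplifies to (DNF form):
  True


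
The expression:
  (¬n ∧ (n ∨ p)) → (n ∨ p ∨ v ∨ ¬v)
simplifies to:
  True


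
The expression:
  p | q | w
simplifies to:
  p | q | w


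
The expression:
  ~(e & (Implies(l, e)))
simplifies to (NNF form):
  ~e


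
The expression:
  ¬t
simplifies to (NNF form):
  ¬t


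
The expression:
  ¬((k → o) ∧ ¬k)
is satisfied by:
  {k: True}


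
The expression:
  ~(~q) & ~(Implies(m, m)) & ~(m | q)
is never true.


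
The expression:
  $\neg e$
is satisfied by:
  {e: False}


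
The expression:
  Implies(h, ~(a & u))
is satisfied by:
  {h: False, u: False, a: False}
  {a: True, h: False, u: False}
  {u: True, h: False, a: False}
  {a: True, u: True, h: False}
  {h: True, a: False, u: False}
  {a: True, h: True, u: False}
  {u: True, h: True, a: False}


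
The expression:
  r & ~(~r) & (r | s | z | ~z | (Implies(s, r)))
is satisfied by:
  {r: True}


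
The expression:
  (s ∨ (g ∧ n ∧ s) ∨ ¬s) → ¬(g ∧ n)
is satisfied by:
  {g: False, n: False}
  {n: True, g: False}
  {g: True, n: False}


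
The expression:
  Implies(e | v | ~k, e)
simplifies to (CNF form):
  (e | k) & (e | ~v)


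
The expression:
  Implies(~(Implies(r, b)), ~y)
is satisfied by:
  {b: True, y: False, r: False}
  {y: False, r: False, b: False}
  {r: True, b: True, y: False}
  {r: True, y: False, b: False}
  {b: True, y: True, r: False}
  {y: True, b: False, r: False}
  {r: True, y: True, b: True}


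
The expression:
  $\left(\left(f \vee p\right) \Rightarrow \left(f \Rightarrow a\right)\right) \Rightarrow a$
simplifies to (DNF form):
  $a \vee f$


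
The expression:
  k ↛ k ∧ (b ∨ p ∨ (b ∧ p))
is never true.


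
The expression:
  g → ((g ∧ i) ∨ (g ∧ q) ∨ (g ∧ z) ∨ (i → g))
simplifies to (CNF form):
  True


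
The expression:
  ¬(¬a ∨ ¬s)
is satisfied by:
  {a: True, s: True}


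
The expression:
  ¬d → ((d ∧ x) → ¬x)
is always true.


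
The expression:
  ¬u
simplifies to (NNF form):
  ¬u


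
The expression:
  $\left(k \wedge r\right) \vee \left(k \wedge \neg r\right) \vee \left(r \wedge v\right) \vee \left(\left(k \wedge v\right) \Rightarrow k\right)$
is always true.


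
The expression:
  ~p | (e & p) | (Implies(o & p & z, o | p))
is always true.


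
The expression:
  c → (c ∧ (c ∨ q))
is always true.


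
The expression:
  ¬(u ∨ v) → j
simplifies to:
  j ∨ u ∨ v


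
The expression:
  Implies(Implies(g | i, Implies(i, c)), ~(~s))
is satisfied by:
  {i: True, s: True, c: False}
  {s: True, c: False, i: False}
  {i: True, s: True, c: True}
  {s: True, c: True, i: False}
  {i: True, c: False, s: False}


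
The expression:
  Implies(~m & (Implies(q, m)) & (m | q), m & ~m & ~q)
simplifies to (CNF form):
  True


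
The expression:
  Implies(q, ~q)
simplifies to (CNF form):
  ~q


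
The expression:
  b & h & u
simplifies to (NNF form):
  b & h & u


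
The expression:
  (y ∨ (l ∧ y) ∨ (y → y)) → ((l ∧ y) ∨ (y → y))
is always true.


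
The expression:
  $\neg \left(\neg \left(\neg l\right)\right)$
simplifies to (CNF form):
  $\neg l$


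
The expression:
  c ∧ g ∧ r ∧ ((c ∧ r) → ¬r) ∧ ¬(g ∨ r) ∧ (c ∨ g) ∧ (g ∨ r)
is never true.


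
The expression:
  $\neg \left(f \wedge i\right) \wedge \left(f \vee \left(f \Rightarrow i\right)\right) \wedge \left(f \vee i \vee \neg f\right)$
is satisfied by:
  {i: False, f: False}
  {f: True, i: False}
  {i: True, f: False}


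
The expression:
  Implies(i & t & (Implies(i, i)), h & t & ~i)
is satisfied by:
  {t: False, i: False}
  {i: True, t: False}
  {t: True, i: False}


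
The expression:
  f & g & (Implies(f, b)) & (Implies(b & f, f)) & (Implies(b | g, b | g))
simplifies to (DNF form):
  b & f & g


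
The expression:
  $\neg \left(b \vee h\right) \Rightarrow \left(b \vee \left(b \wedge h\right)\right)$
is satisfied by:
  {b: True, h: True}
  {b: True, h: False}
  {h: True, b: False}


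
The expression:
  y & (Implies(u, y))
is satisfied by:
  {y: True}


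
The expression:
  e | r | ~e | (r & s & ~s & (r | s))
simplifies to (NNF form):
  True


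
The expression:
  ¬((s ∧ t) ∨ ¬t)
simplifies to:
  t ∧ ¬s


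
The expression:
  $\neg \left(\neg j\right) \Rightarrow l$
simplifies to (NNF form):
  $l \vee \neg j$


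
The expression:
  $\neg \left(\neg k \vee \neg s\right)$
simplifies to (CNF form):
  $k \wedge s$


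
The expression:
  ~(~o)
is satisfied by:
  {o: True}


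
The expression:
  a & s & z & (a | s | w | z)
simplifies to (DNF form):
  a & s & z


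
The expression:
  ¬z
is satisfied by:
  {z: False}


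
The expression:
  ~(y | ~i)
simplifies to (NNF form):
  i & ~y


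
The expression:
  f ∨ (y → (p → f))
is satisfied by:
  {f: True, p: False, y: False}
  {p: False, y: False, f: False}
  {y: True, f: True, p: False}
  {y: True, p: False, f: False}
  {f: True, p: True, y: False}
  {p: True, f: False, y: False}
  {y: True, p: True, f: True}


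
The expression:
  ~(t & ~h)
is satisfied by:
  {h: True, t: False}
  {t: False, h: False}
  {t: True, h: True}


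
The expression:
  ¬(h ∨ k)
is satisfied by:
  {h: False, k: False}


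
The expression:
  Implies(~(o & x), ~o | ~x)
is always true.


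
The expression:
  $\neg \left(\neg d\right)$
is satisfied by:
  {d: True}


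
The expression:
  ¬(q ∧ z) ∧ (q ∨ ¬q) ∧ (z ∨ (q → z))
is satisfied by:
  {q: False}


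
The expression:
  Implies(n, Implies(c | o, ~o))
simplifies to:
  ~n | ~o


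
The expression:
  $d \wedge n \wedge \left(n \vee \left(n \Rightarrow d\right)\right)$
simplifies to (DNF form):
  $d \wedge n$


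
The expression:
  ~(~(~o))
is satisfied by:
  {o: False}


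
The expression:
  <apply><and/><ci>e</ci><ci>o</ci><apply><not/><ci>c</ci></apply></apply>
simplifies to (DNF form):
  <apply><and/><ci>e</ci><ci>o</ci><apply><not/><ci>c</ci></apply></apply>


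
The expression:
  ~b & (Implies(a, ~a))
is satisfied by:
  {b: False, a: False}


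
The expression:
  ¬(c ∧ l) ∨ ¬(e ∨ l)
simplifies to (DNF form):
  ¬c ∨ ¬l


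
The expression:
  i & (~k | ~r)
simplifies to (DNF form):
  (i & ~k) | (i & ~r)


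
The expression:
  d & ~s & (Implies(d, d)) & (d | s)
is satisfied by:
  {d: True, s: False}


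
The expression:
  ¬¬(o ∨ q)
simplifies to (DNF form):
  o ∨ q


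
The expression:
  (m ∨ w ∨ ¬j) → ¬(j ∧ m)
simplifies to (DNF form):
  ¬j ∨ ¬m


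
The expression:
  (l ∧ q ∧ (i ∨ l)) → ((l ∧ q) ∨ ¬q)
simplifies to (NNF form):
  True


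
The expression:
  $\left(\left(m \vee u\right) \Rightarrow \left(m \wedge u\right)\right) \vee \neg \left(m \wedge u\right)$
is always true.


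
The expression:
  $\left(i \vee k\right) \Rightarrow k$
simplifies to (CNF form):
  $k \vee \neg i$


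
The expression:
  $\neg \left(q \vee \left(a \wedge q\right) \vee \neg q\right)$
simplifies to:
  $\text{False}$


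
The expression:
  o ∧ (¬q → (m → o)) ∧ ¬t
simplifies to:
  o ∧ ¬t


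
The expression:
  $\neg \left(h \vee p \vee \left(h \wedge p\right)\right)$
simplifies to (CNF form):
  $\neg h \wedge \neg p$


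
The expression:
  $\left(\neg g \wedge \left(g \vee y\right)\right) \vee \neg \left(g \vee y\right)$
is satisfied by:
  {g: False}


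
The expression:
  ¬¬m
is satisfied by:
  {m: True}


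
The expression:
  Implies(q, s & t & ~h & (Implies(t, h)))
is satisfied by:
  {q: False}


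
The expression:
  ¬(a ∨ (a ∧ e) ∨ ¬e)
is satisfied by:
  {e: True, a: False}


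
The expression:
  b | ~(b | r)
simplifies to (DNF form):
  b | ~r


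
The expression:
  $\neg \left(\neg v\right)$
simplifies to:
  $v$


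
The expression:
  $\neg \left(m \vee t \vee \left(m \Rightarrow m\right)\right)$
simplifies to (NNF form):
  $\text{False}$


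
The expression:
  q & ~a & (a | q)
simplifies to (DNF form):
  q & ~a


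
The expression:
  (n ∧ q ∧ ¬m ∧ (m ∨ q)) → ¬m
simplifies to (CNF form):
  True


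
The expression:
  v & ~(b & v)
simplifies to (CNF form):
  v & ~b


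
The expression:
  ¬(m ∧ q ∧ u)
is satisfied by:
  {u: False, m: False, q: False}
  {q: True, u: False, m: False}
  {m: True, u: False, q: False}
  {q: True, m: True, u: False}
  {u: True, q: False, m: False}
  {q: True, u: True, m: False}
  {m: True, u: True, q: False}


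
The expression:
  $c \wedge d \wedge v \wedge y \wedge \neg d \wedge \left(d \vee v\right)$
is never true.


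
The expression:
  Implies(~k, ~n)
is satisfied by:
  {k: True, n: False}
  {n: False, k: False}
  {n: True, k: True}


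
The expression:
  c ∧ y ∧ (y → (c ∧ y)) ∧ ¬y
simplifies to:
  False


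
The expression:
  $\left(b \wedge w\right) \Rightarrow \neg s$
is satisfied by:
  {s: False, b: False, w: False}
  {w: True, s: False, b: False}
  {b: True, s: False, w: False}
  {w: True, b: True, s: False}
  {s: True, w: False, b: False}
  {w: True, s: True, b: False}
  {b: True, s: True, w: False}


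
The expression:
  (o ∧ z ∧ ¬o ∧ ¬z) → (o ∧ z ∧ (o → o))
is always true.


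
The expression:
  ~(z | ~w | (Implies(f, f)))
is never true.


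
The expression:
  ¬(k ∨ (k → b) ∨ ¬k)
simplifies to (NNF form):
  False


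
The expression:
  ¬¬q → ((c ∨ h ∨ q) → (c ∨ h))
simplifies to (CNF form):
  c ∨ h ∨ ¬q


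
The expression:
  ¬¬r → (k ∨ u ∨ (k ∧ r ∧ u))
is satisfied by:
  {k: True, u: True, r: False}
  {k: True, u: False, r: False}
  {u: True, k: False, r: False}
  {k: False, u: False, r: False}
  {r: True, k: True, u: True}
  {r: True, k: True, u: False}
  {r: True, u: True, k: False}


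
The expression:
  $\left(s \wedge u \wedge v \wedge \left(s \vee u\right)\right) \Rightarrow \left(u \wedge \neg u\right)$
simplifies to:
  $\neg s \vee \neg u \vee \neg v$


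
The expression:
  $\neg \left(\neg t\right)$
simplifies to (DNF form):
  $t$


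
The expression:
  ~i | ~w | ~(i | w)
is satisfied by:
  {w: False, i: False}
  {i: True, w: False}
  {w: True, i: False}


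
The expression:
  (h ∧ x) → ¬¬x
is always true.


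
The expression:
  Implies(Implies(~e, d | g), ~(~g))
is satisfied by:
  {g: True, e: False, d: False}
  {d: True, g: True, e: False}
  {g: True, e: True, d: False}
  {d: True, g: True, e: True}
  {d: False, e: False, g: False}


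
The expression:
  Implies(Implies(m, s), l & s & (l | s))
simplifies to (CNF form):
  (l | m) & (m | s) & (l | ~s) & (s | ~s)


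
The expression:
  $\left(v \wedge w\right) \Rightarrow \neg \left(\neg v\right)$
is always true.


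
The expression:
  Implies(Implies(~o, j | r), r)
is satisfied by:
  {r: True, j: False, o: False}
  {r: True, o: True, j: False}
  {r: True, j: True, o: False}
  {r: True, o: True, j: True}
  {o: False, j: False, r: False}


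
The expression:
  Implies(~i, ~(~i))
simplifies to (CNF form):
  i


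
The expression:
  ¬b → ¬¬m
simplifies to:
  b ∨ m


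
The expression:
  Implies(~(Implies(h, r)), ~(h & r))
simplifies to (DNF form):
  True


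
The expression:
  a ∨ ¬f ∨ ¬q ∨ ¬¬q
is always true.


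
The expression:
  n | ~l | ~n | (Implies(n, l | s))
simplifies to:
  True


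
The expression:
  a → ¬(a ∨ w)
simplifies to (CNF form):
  ¬a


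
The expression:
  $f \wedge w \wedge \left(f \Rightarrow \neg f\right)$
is never true.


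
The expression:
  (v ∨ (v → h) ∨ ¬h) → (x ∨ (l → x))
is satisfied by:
  {x: True, l: False}
  {l: False, x: False}
  {l: True, x: True}


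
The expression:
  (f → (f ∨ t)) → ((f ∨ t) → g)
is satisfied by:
  {g: True, f: False, t: False}
  {t: True, g: True, f: False}
  {g: True, f: True, t: False}
  {t: True, g: True, f: True}
  {t: False, f: False, g: False}


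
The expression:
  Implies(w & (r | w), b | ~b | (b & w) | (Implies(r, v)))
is always true.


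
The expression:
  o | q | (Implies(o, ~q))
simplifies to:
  True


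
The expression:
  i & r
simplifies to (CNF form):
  i & r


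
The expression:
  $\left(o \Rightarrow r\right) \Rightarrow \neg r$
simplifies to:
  $\neg r$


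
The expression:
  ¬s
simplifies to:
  ¬s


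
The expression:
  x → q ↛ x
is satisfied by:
  {x: False}


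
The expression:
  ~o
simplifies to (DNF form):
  ~o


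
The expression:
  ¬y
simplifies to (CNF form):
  ¬y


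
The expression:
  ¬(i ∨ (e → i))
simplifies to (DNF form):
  e ∧ ¬i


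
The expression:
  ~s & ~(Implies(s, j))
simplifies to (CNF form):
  False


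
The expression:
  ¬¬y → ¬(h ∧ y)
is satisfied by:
  {h: False, y: False}
  {y: True, h: False}
  {h: True, y: False}


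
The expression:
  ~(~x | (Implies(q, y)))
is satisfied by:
  {x: True, q: True, y: False}


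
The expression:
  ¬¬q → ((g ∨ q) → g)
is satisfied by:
  {g: True, q: False}
  {q: False, g: False}
  {q: True, g: True}


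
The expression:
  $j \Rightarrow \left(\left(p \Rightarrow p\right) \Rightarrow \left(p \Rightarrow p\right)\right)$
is always true.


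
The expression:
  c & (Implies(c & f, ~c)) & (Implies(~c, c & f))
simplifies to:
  c & ~f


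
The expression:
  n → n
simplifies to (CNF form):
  True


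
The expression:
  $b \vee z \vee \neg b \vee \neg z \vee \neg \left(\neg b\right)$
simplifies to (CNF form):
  $\text{True}$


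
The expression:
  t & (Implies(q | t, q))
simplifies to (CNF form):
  q & t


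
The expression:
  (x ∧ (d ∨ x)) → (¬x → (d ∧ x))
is always true.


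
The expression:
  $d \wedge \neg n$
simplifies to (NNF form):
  $d \wedge \neg n$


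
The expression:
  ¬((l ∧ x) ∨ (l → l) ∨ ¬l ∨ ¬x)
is never true.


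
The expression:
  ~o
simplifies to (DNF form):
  ~o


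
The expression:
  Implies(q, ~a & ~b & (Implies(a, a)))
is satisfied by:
  {a: False, q: False, b: False}
  {b: True, a: False, q: False}
  {a: True, b: False, q: False}
  {b: True, a: True, q: False}
  {q: True, b: False, a: False}


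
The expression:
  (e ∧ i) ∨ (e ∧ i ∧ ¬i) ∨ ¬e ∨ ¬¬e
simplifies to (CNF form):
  True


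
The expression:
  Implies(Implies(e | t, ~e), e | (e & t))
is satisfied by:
  {e: True}


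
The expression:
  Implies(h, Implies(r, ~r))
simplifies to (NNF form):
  ~h | ~r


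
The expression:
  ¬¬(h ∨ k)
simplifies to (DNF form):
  h ∨ k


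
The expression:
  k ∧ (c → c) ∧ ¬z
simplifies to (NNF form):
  k ∧ ¬z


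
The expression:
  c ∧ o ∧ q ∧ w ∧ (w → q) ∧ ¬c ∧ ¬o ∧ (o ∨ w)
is never true.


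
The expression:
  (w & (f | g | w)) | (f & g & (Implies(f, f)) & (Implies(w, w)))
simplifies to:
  w | (f & g)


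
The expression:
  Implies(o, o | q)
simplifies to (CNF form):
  True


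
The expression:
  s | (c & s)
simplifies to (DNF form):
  s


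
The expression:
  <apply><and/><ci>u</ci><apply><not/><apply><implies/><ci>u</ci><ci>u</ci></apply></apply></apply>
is never true.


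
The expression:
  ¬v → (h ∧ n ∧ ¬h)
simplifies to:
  v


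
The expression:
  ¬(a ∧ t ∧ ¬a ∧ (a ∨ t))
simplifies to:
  True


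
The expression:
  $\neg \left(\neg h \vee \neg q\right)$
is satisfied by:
  {h: True, q: True}


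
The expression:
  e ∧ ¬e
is never true.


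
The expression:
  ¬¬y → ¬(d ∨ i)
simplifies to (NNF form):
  (¬d ∧ ¬i) ∨ ¬y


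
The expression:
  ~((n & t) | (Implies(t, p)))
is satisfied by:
  {t: True, n: False, p: False}


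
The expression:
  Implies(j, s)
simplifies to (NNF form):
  s | ~j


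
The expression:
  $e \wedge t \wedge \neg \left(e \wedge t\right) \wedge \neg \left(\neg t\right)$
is never true.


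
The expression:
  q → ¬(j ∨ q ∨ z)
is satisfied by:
  {q: False}
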